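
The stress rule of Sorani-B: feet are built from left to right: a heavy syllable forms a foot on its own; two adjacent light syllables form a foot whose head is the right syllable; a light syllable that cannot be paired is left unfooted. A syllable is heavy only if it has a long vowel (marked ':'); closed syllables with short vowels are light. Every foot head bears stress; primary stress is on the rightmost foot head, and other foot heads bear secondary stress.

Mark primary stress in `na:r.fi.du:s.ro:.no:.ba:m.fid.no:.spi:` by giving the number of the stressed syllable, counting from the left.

Weights: 1 na:r H, 2 fi L, 3 du:s H, 4 ro: H, 5 no: H, 6 ba:m H, 7 fid L, 8 no: H, 9 spi: H.
Parse left to right (heavy = foot alone; LL = one foot; stranded L unfooted): (ˈna:r) fi (ˈdu:s) (ˈro:) (ˈno:) (ˈba:m) fid (ˈno:) (ˈspi:).
Foot heads: 1, 3, 4, 5, 6, 8, 9.
Primary stress on the rightmost head = syllable 9.
Primary stress: syllable 9 → na:r.fi.du:s.ro:.no:.ba:m.fid.no:.ˈspi:.

9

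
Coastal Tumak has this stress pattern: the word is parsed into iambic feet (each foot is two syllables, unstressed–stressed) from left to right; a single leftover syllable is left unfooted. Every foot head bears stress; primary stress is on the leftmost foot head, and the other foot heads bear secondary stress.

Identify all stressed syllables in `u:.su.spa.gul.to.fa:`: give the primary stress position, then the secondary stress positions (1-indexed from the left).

primary 2, secondary 4, 6

Parse left to right into iambic (σˈσ) feet: (u:.ˈsu) (spa.ˈgul) (to.ˈfa:).
Foot heads (stressed positions): 2, 4, 6.
End Rule Leftmost: primary stress on the leftmost head = syllable 2.
Secondary stress on 4, 6: u:.ˈsu.spa.ˌgul.to.ˌfa:.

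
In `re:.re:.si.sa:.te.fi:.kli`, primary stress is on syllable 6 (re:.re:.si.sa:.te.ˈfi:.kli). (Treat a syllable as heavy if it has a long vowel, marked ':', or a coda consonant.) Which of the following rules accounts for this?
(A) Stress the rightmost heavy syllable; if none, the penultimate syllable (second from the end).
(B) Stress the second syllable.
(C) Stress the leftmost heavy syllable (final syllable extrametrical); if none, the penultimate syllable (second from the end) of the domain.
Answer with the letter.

A

Rule A → syllable 6 ✓.
Rule B → syllable 2 (observed: 6).
Rule C → syllable 1 (observed: 6).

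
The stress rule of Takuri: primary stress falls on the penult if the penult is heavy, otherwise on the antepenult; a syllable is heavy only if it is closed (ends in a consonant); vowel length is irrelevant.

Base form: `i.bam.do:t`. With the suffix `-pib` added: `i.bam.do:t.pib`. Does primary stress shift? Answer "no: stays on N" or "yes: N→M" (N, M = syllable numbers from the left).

Base `i.bam.do:t` (3 syllables):
  Weights: 1 i L, 2 bam H, 3 do:t H.
  The penult (syllable 2, bam) is heavy, so it takes stress.
  → primary stress on syllable 2.
Suffixed `i.bam.do:t.pib` (4 syllables):
  Weights: 2 bam H, 3 do:t H, 4 pib H.
  The penult (syllable 3, do:t) is heavy, so it takes stress.
  → primary stress on syllable 3.

yes: 2→3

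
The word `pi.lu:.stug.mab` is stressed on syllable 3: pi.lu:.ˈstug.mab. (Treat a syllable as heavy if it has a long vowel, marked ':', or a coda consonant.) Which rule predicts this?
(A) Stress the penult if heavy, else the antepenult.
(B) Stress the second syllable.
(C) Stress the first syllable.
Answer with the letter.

Rule A → syllable 3 ✓.
Rule B → syllable 2 (observed: 3).
Rule C → syllable 1 (observed: 3).

A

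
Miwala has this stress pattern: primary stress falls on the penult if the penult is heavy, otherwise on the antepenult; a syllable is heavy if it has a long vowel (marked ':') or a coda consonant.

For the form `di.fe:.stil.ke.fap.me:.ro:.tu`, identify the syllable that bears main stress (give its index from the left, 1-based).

7

Weights: 6 me: H, 7 ro: H, 8 tu L.
The penult (syllable 7, ro:) is heavy, so it takes stress.
Primary stress: syllable 7 → di.fe:.stil.ke.fap.me:.ˈro:.tu.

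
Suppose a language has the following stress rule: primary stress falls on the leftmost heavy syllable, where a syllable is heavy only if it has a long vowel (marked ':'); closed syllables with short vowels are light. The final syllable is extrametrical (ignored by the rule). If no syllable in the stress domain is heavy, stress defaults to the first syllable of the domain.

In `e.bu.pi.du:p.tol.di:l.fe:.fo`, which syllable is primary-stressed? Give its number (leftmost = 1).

The final syllable (8, fo) is extrametrical; the stress domain is syllables 1–7.
Weights: 1 e L, 2 bu L, 3 pi L, 4 du:p H, 5 tol L, 6 di:l H, 7 fe: H.
Heavy syllables in the domain: 4, 6, 7. The leftmost is syllable 4 (du:p).
Primary stress: syllable 4 → e.bu.pi.ˈdu:p.tol.di:l.fe:.fo.

4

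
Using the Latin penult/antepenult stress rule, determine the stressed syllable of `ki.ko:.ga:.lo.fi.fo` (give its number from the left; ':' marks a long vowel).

4

Classical Latin: stress the penult if heavy (long vowel or closed), else the antepenult.
Weights: 4 lo L, 5 fi L, 6 fo L.
The penult (syllable 5, fi) is light, so stress falls on the antepenult (syllable 4, lo).
Stress on syllable 4: ki.ko:.ga:.ˈlo.fi.fo.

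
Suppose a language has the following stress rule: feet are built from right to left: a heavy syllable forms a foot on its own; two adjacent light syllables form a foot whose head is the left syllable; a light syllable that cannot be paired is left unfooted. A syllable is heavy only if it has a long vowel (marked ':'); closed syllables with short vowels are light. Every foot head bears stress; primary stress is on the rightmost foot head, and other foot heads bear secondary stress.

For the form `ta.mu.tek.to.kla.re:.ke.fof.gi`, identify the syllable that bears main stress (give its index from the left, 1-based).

8

Weights: 1 ta L, 2 mu L, 3 tek L, 4 to L, 5 kla L, 6 re: H, 7 ke L, 8 fof L, 9 gi L.
Parse right to left (heavy = foot alone; LL = one foot; stranded L unfooted): ta (ˈmu.tek) (ˈto.kla) (ˈre:) ke (ˈfof.gi).
Foot heads: 2, 4, 6, 8.
Primary stress on the rightmost head = syllable 8.
Primary stress: syllable 8 → ta.mu.tek.to.kla.re:.ke.ˈfof.gi.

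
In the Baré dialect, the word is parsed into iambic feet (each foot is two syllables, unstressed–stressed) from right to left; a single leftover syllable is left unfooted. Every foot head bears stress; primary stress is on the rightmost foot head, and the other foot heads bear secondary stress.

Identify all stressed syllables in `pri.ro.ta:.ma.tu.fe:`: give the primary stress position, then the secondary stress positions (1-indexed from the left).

Parse right to left into iambic (σˈσ) feet: (pri.ˈro) (ta:.ˈma) (tu.ˈfe:).
Foot heads (stressed positions): 2, 4, 6.
End Rule Rightmost: primary stress on the rightmost head = syllable 6.
Secondary stress on 2, 4: pri.ˌro.ta:.ˌma.tu.ˈfe:.

primary 6, secondary 2, 4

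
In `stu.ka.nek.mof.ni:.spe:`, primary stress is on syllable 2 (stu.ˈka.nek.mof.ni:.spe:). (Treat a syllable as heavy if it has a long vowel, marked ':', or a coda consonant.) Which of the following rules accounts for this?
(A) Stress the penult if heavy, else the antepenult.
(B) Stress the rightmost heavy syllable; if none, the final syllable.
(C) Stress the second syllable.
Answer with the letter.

Rule A → syllable 5 (observed: 2).
Rule B → syllable 6 (observed: 2).
Rule C → syllable 2 ✓.

C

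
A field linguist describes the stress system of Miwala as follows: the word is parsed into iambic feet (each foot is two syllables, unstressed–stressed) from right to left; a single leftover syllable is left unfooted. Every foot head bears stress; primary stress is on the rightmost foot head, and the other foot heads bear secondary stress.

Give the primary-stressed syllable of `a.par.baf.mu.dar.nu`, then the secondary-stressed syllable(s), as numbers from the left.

primary 6, secondary 2, 4

Parse right to left into iambic (σˈσ) feet: (a.ˈpar) (baf.ˈmu) (dar.ˈnu).
Foot heads (stressed positions): 2, 4, 6.
End Rule Rightmost: primary stress on the rightmost head = syllable 6.
Secondary stress on 2, 4: a.ˌpar.baf.ˌmu.dar.ˈnu.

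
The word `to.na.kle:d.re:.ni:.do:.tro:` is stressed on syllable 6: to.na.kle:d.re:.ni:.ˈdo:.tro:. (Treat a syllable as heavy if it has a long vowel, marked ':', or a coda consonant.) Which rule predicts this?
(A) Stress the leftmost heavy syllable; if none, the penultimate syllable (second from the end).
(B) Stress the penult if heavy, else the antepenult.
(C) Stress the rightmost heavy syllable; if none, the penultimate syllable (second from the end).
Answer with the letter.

B

Rule A → syllable 3 (observed: 6).
Rule B → syllable 6 ✓.
Rule C → syllable 7 (observed: 6).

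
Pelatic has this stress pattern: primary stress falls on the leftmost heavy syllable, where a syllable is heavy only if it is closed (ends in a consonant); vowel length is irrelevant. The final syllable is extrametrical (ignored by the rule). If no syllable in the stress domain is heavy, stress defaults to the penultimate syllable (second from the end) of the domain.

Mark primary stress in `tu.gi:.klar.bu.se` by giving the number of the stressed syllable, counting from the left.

The final syllable (5, se) is extrametrical; the stress domain is syllables 1–4.
Weights: 1 tu L, 2 gi: L, 3 klar H, 4 bu L.
Heavy syllables in the domain: 3. The leftmost is syllable 3 (klar).
Primary stress: syllable 3 → tu.gi:.ˈklar.bu.se.

3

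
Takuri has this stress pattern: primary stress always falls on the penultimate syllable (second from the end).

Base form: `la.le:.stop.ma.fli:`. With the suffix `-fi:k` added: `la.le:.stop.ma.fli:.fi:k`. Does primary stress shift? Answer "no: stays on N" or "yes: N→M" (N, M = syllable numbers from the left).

yes: 4→5

Base `la.le:.stop.ma.fli:` (5 syllables):
  The word has 5 syllables; the penultimate syllable (second from the end) is syllable 4 (ma).
  → primary stress on syllable 4.
Suffixed `la.le:.stop.ma.fli:.fi:k` (6 syllables):
  The word has 6 syllables; the penultimate syllable (second from the end) is syllable 5 (fli:).
  → primary stress on syllable 5.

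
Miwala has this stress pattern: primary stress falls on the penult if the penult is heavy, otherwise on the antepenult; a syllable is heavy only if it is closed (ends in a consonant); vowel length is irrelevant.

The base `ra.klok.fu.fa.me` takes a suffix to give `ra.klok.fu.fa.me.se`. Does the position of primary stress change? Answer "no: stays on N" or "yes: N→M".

Base `ra.klok.fu.fa.me` (5 syllables):
  Weights: 3 fu L, 4 fa L, 5 me L.
  The penult (syllable 4, fa) is light, so stress falls on the antepenult (syllable 3, fu).
  → primary stress on syllable 3.
Suffixed `ra.klok.fu.fa.me.se` (6 syllables):
  Weights: 4 fa L, 5 me L, 6 se L.
  The penult (syllable 5, me) is light, so stress falls on the antepenult (syllable 4, fa).
  → primary stress on syllable 4.

yes: 3→4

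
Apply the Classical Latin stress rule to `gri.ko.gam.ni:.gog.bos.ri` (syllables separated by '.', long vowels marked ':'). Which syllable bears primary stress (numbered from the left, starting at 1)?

6

Classical Latin: stress the penult if heavy (long vowel or closed), else the antepenult.
Weights: 5 gog H, 6 bos H, 7 ri L.
The penult (syllable 6, bos) is heavy, so it takes stress.
Stress on syllable 6: gri.ko.gam.ni:.gog.ˈbos.ri.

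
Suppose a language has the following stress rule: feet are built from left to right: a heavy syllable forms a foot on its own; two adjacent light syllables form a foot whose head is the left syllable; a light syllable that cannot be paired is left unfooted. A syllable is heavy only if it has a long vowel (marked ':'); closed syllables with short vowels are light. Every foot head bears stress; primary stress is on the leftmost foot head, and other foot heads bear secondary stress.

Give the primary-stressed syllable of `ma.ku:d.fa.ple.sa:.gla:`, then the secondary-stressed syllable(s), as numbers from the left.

primary 2, secondary 3, 5, 6

Weights: 1 ma L, 2 ku:d H, 3 fa L, 4 ple L, 5 sa: H, 6 gla: H.
Parse left to right (heavy = foot alone; LL = one foot; stranded L unfooted): ma (ˈku:d) (ˈfa.ple) (ˈsa:) (ˈgla:).
Foot heads: 2, 3, 5, 6.
Primary stress on the leftmost head = syllable 2.
Secondary stress on 3, 5, 6: ma.ˈku:d.ˌfa.ple.ˌsa:.ˌgla:.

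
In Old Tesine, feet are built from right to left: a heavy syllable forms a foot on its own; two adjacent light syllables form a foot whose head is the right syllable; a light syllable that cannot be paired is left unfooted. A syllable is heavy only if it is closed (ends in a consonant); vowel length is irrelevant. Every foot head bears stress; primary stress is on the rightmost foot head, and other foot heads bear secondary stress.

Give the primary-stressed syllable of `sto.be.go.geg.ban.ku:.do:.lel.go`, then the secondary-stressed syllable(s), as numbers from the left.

primary 8, secondary 3, 4, 5, 7

Weights: 1 sto L, 2 be L, 3 go L, 4 geg H, 5 ban H, 6 ku: L, 7 do: L, 8 lel H, 9 go L.
Parse right to left (heavy = foot alone; LL = one foot; stranded L unfooted): sto (be.ˈgo) (ˈgeg) (ˈban) (ku:.ˈdo:) (ˈlel) go.
Foot heads: 3, 4, 5, 7, 8.
Primary stress on the rightmost head = syllable 8.
Secondary stress on 3, 4, 5, 7: sto.be.ˌgo.ˌgeg.ˌban.ku:.ˌdo:.ˈlel.go.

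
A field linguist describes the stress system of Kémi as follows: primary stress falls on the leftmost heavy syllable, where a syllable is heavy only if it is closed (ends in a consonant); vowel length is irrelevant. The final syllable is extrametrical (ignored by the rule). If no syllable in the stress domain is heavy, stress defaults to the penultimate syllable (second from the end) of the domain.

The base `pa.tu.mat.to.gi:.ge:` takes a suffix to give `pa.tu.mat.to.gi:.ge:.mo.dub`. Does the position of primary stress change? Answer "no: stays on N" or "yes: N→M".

no: stays on 3

Base `pa.tu.mat.to.gi:.ge:` (6 syllables):
  The final syllable (6, ge:) is extrametrical; the stress domain is syllables 1–5.
  Weights: 1 pa L, 2 tu L, 3 mat H, 4 to L, 5 gi: L.
  Heavy syllables in the domain: 3. The leftmost is syllable 3 (mat).
  → primary stress on syllable 3.
Suffixed `pa.tu.mat.to.gi:.ge:.mo.dub` (8 syllables):
  The final syllable (8, dub) is extrametrical; the stress domain is syllables 1–7.
  Weights: 1 pa L, 2 tu L, 3 mat H, 4 to L, 5 gi: L, 6 ge: L, 7 mo L.
  Heavy syllables in the domain: 3. The leftmost is syllable 3 (mat).
  → primary stress on syllable 3.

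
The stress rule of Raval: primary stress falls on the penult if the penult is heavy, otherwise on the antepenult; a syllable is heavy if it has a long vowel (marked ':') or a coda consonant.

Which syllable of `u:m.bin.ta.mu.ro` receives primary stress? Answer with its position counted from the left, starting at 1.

3

Weights: 3 ta L, 4 mu L, 5 ro L.
The penult (syllable 4, mu) is light, so stress falls on the antepenult (syllable 3, ta).
Primary stress: syllable 3 → u:m.bin.ˈta.mu.ro.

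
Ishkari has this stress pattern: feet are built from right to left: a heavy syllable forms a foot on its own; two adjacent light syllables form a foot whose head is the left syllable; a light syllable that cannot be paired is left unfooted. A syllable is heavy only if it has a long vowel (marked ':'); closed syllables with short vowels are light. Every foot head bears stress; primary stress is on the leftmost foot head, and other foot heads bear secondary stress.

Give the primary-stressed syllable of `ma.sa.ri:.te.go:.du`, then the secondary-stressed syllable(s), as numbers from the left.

primary 1, secondary 3, 5

Weights: 1 ma L, 2 sa L, 3 ri: H, 4 te L, 5 go: H, 6 du L.
Parse right to left (heavy = foot alone; LL = one foot; stranded L unfooted): (ˈma.sa) (ˈri:) te (ˈgo:) du.
Foot heads: 1, 3, 5.
Primary stress on the leftmost head = syllable 1.
Secondary stress on 3, 5: ˈma.sa.ˌri:.te.ˌgo:.du.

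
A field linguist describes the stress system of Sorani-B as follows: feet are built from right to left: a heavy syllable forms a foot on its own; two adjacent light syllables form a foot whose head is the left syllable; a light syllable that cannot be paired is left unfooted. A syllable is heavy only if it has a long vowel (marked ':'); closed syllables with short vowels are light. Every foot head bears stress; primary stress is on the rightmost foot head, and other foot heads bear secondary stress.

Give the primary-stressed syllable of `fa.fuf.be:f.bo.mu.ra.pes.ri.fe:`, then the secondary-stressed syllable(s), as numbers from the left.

Weights: 1 fa L, 2 fuf L, 3 be:f H, 4 bo L, 5 mu L, 6 ra L, 7 pes L, 8 ri L, 9 fe: H.
Parse right to left (heavy = foot alone; LL = one foot; stranded L unfooted): (ˈfa.fuf) (ˈbe:f) bo (ˈmu.ra) (ˈpes.ri) (ˈfe:).
Foot heads: 1, 3, 5, 7, 9.
Primary stress on the rightmost head = syllable 9.
Secondary stress on 1, 3, 5, 7: ˌfa.fuf.ˌbe:f.bo.ˌmu.ra.ˌpes.ri.ˈfe:.

primary 9, secondary 1, 3, 5, 7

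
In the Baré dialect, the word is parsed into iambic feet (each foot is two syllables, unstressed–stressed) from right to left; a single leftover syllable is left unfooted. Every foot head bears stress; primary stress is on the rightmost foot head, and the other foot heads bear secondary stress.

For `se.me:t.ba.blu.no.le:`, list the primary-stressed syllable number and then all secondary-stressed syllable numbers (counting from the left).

primary 6, secondary 2, 4

Parse right to left into iambic (σˈσ) feet: (se.ˈme:t) (ba.ˈblu) (no.ˈle:).
Foot heads (stressed positions): 2, 4, 6.
End Rule Rightmost: primary stress on the rightmost head = syllable 6.
Secondary stress on 2, 4: se.ˌme:t.ba.ˌblu.no.ˈle:.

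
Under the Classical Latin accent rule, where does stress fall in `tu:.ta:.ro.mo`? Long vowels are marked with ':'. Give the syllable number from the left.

Classical Latin: stress the penult if heavy (long vowel or closed), else the antepenult.
Weights: 2 ta: H, 3 ro L, 4 mo L.
The penult (syllable 3, ro) is light, so stress falls on the antepenult (syllable 2, ta:).
Stress on syllable 2: tu:.ˈta:.ro.mo.

2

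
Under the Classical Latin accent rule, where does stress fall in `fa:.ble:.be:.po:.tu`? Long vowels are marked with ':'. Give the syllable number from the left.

Classical Latin: stress the penult if heavy (long vowel or closed), else the antepenult.
Weights: 3 be: H, 4 po: H, 5 tu L.
The penult (syllable 4, po:) is heavy, so it takes stress.
Stress on syllable 4: fa:.ble:.be:.ˈpo:.tu.

4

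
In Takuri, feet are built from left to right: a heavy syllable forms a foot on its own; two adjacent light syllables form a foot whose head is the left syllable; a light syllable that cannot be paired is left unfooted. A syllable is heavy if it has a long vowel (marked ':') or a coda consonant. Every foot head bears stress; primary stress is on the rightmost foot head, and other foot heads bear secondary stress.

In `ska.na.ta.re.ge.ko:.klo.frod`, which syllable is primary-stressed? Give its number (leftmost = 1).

8

Weights: 1 ska L, 2 na L, 3 ta L, 4 re L, 5 ge L, 6 ko: H, 7 klo L, 8 frod H.
Parse left to right (heavy = foot alone; LL = one foot; stranded L unfooted): (ˈska.na) (ˈta.re) ge (ˈko:) klo (ˈfrod).
Foot heads: 1, 3, 6, 8.
Primary stress on the rightmost head = syllable 8.
Primary stress: syllable 8 → ska.na.ta.re.ge.ko:.klo.ˈfrod.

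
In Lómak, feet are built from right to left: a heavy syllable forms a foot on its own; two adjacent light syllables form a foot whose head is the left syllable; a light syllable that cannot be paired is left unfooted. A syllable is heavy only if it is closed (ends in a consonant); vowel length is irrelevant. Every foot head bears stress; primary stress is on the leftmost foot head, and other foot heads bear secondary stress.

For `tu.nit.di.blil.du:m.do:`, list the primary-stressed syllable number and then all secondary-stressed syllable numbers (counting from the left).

Weights: 1 tu L, 2 nit H, 3 di L, 4 blil H, 5 du:m H, 6 do: L.
Parse right to left (heavy = foot alone; LL = one foot; stranded L unfooted): tu (ˈnit) di (ˈblil) (ˈdu:m) do:.
Foot heads: 2, 4, 5.
Primary stress on the leftmost head = syllable 2.
Secondary stress on 4, 5: tu.ˈnit.di.ˌblil.ˌdu:m.do:.

primary 2, secondary 4, 5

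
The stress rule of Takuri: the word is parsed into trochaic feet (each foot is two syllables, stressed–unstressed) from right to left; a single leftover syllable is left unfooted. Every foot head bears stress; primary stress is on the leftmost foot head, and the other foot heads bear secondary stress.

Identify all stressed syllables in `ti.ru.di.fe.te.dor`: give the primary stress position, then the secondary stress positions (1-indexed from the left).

Parse right to left into trochaic (ˈσσ) feet: (ˈti.ru) (ˈdi.fe) (ˈte.dor).
Foot heads (stressed positions): 1, 3, 5.
End Rule Leftmost: primary stress on the leftmost head = syllable 1.
Secondary stress on 3, 5: ˈti.ru.ˌdi.fe.ˌte.dor.

primary 1, secondary 3, 5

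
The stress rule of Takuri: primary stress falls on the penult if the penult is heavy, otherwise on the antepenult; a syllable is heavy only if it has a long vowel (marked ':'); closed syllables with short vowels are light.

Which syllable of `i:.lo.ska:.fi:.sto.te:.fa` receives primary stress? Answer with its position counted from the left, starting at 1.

Weights: 5 sto L, 6 te: H, 7 fa L.
The penult (syllable 6, te:) is heavy, so it takes stress.
Primary stress: syllable 6 → i:.lo.ska:.fi:.sto.ˈte:.fa.

6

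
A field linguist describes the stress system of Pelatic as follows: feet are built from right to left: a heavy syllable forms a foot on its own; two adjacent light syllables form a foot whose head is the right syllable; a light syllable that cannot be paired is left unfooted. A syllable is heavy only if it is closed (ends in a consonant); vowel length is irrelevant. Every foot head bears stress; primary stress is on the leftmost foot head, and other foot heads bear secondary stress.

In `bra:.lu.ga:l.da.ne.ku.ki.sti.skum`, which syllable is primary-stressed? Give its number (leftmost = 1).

Weights: 1 bra: L, 2 lu L, 3 ga:l H, 4 da L, 5 ne L, 6 ku L, 7 ki L, 8 sti L, 9 skum H.
Parse right to left (heavy = foot alone; LL = one foot; stranded L unfooted): (bra:.ˈlu) (ˈga:l) da (ne.ˈku) (ki.ˈsti) (ˈskum).
Foot heads: 2, 3, 6, 8, 9.
Primary stress on the leftmost head = syllable 2.
Primary stress: syllable 2 → bra:.ˈlu.ga:l.da.ne.ku.ki.sti.skum.

2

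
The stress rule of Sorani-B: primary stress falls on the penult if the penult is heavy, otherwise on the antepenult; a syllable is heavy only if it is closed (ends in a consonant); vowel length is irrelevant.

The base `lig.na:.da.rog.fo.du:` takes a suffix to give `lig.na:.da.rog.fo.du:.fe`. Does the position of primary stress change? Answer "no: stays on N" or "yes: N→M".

Base `lig.na:.da.rog.fo.du:` (6 syllables):
  Weights: 4 rog H, 5 fo L, 6 du: L.
  The penult (syllable 5, fo) is light, so stress falls on the antepenult (syllable 4, rog).
  → primary stress on syllable 4.
Suffixed `lig.na:.da.rog.fo.du:.fe` (7 syllables):
  Weights: 5 fo L, 6 du: L, 7 fe L.
  The penult (syllable 6, du:) is light, so stress falls on the antepenult (syllable 5, fo).
  → primary stress on syllable 5.

yes: 4→5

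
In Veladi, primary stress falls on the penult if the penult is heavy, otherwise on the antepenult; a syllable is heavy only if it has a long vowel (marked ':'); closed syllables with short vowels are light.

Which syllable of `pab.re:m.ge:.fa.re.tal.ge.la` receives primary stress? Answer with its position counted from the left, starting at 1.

6

Weights: 6 tal L, 7 ge L, 8 la L.
The penult (syllable 7, ge) is light, so stress falls on the antepenult (syllable 6, tal).
Primary stress: syllable 6 → pab.re:m.ge:.fa.re.ˈtal.ge.la.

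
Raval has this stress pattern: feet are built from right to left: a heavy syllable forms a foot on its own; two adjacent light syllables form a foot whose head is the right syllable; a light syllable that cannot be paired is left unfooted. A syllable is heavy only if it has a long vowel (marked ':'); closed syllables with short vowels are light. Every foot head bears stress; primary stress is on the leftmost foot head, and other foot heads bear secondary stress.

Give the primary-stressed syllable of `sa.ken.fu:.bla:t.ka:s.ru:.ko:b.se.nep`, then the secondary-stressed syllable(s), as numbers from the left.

Weights: 1 sa L, 2 ken L, 3 fu: H, 4 bla:t H, 5 ka:s H, 6 ru: H, 7 ko:b H, 8 se L, 9 nep L.
Parse right to left (heavy = foot alone; LL = one foot; stranded L unfooted): (sa.ˈken) (ˈfu:) (ˈbla:t) (ˈka:s) (ˈru:) (ˈko:b) (se.ˈnep).
Foot heads: 2, 3, 4, 5, 6, 7, 9.
Primary stress on the leftmost head = syllable 2.
Secondary stress on 3, 4, 5, 6, 7, 9: sa.ˈken.ˌfu:.ˌbla:t.ˌka:s.ˌru:.ˌko:b.se.ˌnep.

primary 2, secondary 3, 4, 5, 6, 7, 9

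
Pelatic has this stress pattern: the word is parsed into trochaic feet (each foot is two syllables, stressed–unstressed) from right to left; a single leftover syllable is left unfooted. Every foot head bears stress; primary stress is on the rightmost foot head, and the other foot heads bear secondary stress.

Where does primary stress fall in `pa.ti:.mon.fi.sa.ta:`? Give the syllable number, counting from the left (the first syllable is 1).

5

Parse right to left into trochaic (ˈσσ) feet: (ˈpa.ti:) (ˈmon.fi) (ˈsa.ta:).
Foot heads (stressed positions): 1, 3, 5.
End Rule Rightmost: primary stress on the rightmost head = syllable 5.
Primary stress: syllable 5 → pa.ti:.mon.fi.ˈsa.ta:.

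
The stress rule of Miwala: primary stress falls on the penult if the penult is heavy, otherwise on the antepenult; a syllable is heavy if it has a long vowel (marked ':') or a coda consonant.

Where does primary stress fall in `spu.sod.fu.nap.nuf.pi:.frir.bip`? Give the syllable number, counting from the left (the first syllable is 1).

7

Weights: 6 pi: H, 7 frir H, 8 bip H.
The penult (syllable 7, frir) is heavy, so it takes stress.
Primary stress: syllable 7 → spu.sod.fu.nap.nuf.pi:.ˈfrir.bip.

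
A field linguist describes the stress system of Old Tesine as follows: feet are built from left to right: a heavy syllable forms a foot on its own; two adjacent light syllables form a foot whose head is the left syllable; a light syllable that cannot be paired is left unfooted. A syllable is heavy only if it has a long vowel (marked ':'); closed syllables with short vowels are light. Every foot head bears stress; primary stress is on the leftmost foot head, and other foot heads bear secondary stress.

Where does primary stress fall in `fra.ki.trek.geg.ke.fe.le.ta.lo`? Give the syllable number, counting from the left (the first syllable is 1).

1

Weights: 1 fra L, 2 ki L, 3 trek L, 4 geg L, 5 ke L, 6 fe L, 7 le L, 8 ta L, 9 lo L.
Parse left to right (heavy = foot alone; LL = one foot; stranded L unfooted): (ˈfra.ki) (ˈtrek.geg) (ˈke.fe) (ˈle.ta) lo.
Foot heads: 1, 3, 5, 7.
Primary stress on the leftmost head = syllable 1.
Primary stress: syllable 1 → ˈfra.ki.trek.geg.ke.fe.le.ta.lo.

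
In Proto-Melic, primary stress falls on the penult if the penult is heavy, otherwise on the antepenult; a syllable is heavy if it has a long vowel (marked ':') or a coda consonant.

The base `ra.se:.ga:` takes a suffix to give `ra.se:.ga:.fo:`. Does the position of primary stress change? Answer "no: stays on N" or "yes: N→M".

yes: 2→3

Base `ra.se:.ga:` (3 syllables):
  Weights: 1 ra L, 2 se: H, 3 ga: H.
  The penult (syllable 2, se:) is heavy, so it takes stress.
  → primary stress on syllable 2.
Suffixed `ra.se:.ga:.fo:` (4 syllables):
  Weights: 2 se: H, 3 ga: H, 4 fo: H.
  The penult (syllable 3, ga:) is heavy, so it takes stress.
  → primary stress on syllable 3.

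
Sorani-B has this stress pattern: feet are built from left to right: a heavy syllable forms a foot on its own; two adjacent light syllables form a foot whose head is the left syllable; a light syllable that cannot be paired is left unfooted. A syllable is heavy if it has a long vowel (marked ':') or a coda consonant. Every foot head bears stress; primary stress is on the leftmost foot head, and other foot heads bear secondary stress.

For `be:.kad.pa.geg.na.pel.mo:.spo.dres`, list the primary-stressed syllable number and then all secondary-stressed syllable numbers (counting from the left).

primary 1, secondary 2, 4, 6, 7, 9

Weights: 1 be: H, 2 kad H, 3 pa L, 4 geg H, 5 na L, 6 pel H, 7 mo: H, 8 spo L, 9 dres H.
Parse left to right (heavy = foot alone; LL = one foot; stranded L unfooted): (ˈbe:) (ˈkad) pa (ˈgeg) na (ˈpel) (ˈmo:) spo (ˈdres).
Foot heads: 1, 2, 4, 6, 7, 9.
Primary stress on the leftmost head = syllable 1.
Secondary stress on 2, 4, 6, 7, 9: ˈbe:.ˌkad.pa.ˌgeg.na.ˌpel.ˌmo:.spo.ˌdres.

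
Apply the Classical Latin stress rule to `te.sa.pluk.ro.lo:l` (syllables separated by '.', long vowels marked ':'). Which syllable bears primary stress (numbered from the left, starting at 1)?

Classical Latin: stress the penult if heavy (long vowel or closed), else the antepenult.
Weights: 3 pluk H, 4 ro L, 5 lo:l H.
The penult (syllable 4, ro) is light, so stress falls on the antepenult (syllable 3, pluk).
Stress on syllable 3: te.sa.ˈpluk.ro.lo:l.

3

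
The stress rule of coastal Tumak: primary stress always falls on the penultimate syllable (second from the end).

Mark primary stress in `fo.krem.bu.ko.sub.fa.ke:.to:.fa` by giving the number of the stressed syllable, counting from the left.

8

The word has 9 syllables; the penultimate syllable (second from the end) is syllable 8 (to:).
Primary stress: syllable 8 → fo.krem.bu.ko.sub.fa.ke:.ˈto:.fa.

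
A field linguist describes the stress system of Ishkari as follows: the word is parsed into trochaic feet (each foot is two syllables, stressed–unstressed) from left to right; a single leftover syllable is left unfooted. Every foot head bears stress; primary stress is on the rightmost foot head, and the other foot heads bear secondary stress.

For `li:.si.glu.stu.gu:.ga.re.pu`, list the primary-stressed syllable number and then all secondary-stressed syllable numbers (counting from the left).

Parse left to right into trochaic (ˈσσ) feet: (ˈli:.si) (ˈglu.stu) (ˈgu:.ga) (ˈre.pu).
Foot heads (stressed positions): 1, 3, 5, 7.
End Rule Rightmost: primary stress on the rightmost head = syllable 7.
Secondary stress on 1, 3, 5: ˌli:.si.ˌglu.stu.ˌgu:.ga.ˈre.pu.

primary 7, secondary 1, 3, 5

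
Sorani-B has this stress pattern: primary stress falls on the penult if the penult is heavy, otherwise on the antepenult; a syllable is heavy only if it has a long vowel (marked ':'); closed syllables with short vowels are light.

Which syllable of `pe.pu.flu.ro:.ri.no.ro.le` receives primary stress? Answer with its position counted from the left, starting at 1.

6

Weights: 6 no L, 7 ro L, 8 le L.
The penult (syllable 7, ro) is light, so stress falls on the antepenult (syllable 6, no).
Primary stress: syllable 6 → pe.pu.flu.ro:.ri.ˈno.ro.le.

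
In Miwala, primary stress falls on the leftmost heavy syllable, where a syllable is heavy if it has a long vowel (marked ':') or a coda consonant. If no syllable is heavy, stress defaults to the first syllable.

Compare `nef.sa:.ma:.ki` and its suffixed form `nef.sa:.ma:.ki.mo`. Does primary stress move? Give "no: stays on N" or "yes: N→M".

no: stays on 1

Base `nef.sa:.ma:.ki` (4 syllables):
  Weights: 1 nef H, 2 sa: H, 3 ma: H, 4 ki L.
  Heavy syllables in the domain: 1, 2, 3. The leftmost is syllable 1 (nef).
  → primary stress on syllable 1.
Suffixed `nef.sa:.ma:.ki.mo` (5 syllables):
  Weights: 1 nef H, 2 sa: H, 3 ma: H, 4 ki L, 5 mo L.
  Heavy syllables in the domain: 1, 2, 3. The leftmost is syllable 1 (nef).
  → primary stress on syllable 1.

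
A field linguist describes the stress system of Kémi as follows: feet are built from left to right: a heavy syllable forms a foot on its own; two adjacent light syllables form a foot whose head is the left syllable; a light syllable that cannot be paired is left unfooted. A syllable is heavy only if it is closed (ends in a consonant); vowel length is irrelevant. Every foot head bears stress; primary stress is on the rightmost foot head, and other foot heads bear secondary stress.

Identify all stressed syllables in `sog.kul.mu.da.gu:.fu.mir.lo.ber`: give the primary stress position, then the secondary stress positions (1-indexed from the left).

primary 9, secondary 1, 2, 3, 5, 7

Weights: 1 sog H, 2 kul H, 3 mu L, 4 da L, 5 gu: L, 6 fu L, 7 mir H, 8 lo L, 9 ber H.
Parse left to right (heavy = foot alone; LL = one foot; stranded L unfooted): (ˈsog) (ˈkul) (ˈmu.da) (ˈgu:.fu) (ˈmir) lo (ˈber).
Foot heads: 1, 2, 3, 5, 7, 9.
Primary stress on the rightmost head = syllable 9.
Secondary stress on 1, 2, 3, 5, 7: ˌsog.ˌkul.ˌmu.da.ˌgu:.fu.ˌmir.lo.ˈber.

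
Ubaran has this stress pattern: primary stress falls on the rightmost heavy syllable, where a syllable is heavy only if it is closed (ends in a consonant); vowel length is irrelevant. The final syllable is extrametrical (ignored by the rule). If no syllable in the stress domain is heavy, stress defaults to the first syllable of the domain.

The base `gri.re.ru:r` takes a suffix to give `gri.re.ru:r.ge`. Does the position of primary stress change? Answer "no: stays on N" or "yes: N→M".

Base `gri.re.ru:r` (3 syllables):
  The final syllable (3, ru:r) is extrametrical; the stress domain is syllables 1–2.
  Weights: 1 gri L, 2 re L.
  No heavy syllable in the domain; default to the first syllable of the domain = syllable 1.
  → primary stress on syllable 1.
Suffixed `gri.re.ru:r.ge` (4 syllables):
  The final syllable (4, ge) is extrametrical; the stress domain is syllables 1–3.
  Weights: 1 gri L, 2 re L, 3 ru:r H.
  Heavy syllables in the domain: 3. The rightmost is syllable 3 (ru:r).
  → primary stress on syllable 3.

yes: 1→3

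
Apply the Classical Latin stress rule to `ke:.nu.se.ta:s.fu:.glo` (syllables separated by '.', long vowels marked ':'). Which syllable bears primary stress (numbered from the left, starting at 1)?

Classical Latin: stress the penult if heavy (long vowel or closed), else the antepenult.
Weights: 4 ta:s H, 5 fu: H, 6 glo L.
The penult (syllable 5, fu:) is heavy, so it takes stress.
Stress on syllable 5: ke:.nu.se.ta:s.ˈfu:.glo.

5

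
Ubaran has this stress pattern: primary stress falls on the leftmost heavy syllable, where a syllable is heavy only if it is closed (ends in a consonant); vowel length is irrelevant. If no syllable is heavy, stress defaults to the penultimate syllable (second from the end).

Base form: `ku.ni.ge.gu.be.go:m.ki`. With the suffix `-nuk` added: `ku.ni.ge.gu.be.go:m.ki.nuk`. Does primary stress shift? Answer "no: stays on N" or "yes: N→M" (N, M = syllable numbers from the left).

no: stays on 6

Base `ku.ni.ge.gu.be.go:m.ki` (7 syllables):
  Weights: 1 ku L, 2 ni L, 3 ge L, 4 gu L, 5 be L, 6 go:m H, 7 ki L.
  Heavy syllables in the domain: 6. The leftmost is syllable 6 (go:m).
  → primary stress on syllable 6.
Suffixed `ku.ni.ge.gu.be.go:m.ki.nuk` (8 syllables):
  Weights: 1 ku L, 2 ni L, 3 ge L, 4 gu L, 5 be L, 6 go:m H, 7 ki L, 8 nuk H.
  Heavy syllables in the domain: 6, 8. The leftmost is syllable 6 (go:m).
  → primary stress on syllable 6.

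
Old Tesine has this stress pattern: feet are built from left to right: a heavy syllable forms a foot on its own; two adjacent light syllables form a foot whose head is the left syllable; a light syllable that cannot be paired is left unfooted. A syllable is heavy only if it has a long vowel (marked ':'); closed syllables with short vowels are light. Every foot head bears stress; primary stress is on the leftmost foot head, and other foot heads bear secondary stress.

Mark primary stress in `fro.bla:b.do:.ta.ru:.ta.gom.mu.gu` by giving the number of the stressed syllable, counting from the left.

2

Weights: 1 fro L, 2 bla:b H, 3 do: H, 4 ta L, 5 ru: H, 6 ta L, 7 gom L, 8 mu L, 9 gu L.
Parse left to right (heavy = foot alone; LL = one foot; stranded L unfooted): fro (ˈbla:b) (ˈdo:) ta (ˈru:) (ˈta.gom) (ˈmu.gu).
Foot heads: 2, 3, 5, 6, 8.
Primary stress on the leftmost head = syllable 2.
Primary stress: syllable 2 → fro.ˈbla:b.do:.ta.ru:.ta.gom.mu.gu.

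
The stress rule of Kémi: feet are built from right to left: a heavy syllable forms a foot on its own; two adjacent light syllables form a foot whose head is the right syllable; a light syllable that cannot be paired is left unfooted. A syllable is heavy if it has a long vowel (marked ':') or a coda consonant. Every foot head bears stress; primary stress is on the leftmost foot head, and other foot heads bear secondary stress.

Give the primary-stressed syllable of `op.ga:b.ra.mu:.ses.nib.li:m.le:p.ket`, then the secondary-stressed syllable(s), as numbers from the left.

Weights: 1 op H, 2 ga:b H, 3 ra L, 4 mu: H, 5 ses H, 6 nib H, 7 li:m H, 8 le:p H, 9 ket H.
Parse right to left (heavy = foot alone; LL = one foot; stranded L unfooted): (ˈop) (ˈga:b) ra (ˈmu:) (ˈses) (ˈnib) (ˈli:m) (ˈle:p) (ˈket).
Foot heads: 1, 2, 4, 5, 6, 7, 8, 9.
Primary stress on the leftmost head = syllable 1.
Secondary stress on 2, 4, 5, 6, 7, 8, 9: ˈop.ˌga:b.ra.ˌmu:.ˌses.ˌnib.ˌli:m.ˌle:p.ˌket.

primary 1, secondary 2, 4, 5, 6, 7, 8, 9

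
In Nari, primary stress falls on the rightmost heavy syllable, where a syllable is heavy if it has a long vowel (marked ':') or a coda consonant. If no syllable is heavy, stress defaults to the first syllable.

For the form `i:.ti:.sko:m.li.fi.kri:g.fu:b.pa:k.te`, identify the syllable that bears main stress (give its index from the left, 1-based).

8

Weights: 1 i: H, 2 ti: H, 3 sko:m H, 4 li L, 5 fi L, 6 kri:g H, 7 fu:b H, 8 pa:k H, 9 te L.
Heavy syllables in the domain: 1, 2, 3, 6, 7, 8. The rightmost is syllable 8 (pa:k).
Primary stress: syllable 8 → i:.ti:.sko:m.li.fi.kri:g.fu:b.ˈpa:k.te.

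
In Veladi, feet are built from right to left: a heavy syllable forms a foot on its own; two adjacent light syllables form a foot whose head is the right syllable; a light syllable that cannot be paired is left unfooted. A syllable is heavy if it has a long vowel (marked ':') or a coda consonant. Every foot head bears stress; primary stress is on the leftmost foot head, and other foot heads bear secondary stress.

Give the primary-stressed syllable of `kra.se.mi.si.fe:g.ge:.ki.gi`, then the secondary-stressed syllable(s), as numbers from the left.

Weights: 1 kra L, 2 se L, 3 mi L, 4 si L, 5 fe:g H, 6 ge: H, 7 ki L, 8 gi L.
Parse right to left (heavy = foot alone; LL = one foot; stranded L unfooted): (kra.ˈse) (mi.ˈsi) (ˈfe:g) (ˈge:) (ki.ˈgi).
Foot heads: 2, 4, 5, 6, 8.
Primary stress on the leftmost head = syllable 2.
Secondary stress on 4, 5, 6, 8: kra.ˈse.mi.ˌsi.ˌfe:g.ˌge:.ki.ˌgi.

primary 2, secondary 4, 5, 6, 8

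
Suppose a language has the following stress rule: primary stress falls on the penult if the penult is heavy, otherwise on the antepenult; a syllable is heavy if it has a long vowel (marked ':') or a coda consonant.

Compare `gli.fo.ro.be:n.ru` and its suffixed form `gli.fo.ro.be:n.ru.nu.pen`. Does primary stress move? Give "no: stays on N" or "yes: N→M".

Base `gli.fo.ro.be:n.ru` (5 syllables):
  Weights: 3 ro L, 4 be:n H, 5 ru L.
  The penult (syllable 4, be:n) is heavy, so it takes stress.
  → primary stress on syllable 4.
Suffixed `gli.fo.ro.be:n.ru.nu.pen` (7 syllables):
  Weights: 5 ru L, 6 nu L, 7 pen H.
  The penult (syllable 6, nu) is light, so stress falls on the antepenult (syllable 5, ru).
  → primary stress on syllable 5.

yes: 4→5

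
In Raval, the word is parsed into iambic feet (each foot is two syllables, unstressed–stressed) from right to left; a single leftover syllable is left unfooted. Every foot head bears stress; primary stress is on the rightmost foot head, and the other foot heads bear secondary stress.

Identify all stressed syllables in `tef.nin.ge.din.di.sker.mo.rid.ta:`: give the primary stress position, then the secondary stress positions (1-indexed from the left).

primary 9, secondary 3, 5, 7

Parse right to left into iambic (σˈσ) feet: tef (nin.ˈge) (din.ˈdi) (sker.ˈmo) (rid.ˈta:). Syllable 1 is left unfooted.
Foot heads (stressed positions): 3, 5, 7, 9.
End Rule Rightmost: primary stress on the rightmost head = syllable 9.
Secondary stress on 3, 5, 7: tef.nin.ˌge.din.ˌdi.sker.ˌmo.rid.ˈta:.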